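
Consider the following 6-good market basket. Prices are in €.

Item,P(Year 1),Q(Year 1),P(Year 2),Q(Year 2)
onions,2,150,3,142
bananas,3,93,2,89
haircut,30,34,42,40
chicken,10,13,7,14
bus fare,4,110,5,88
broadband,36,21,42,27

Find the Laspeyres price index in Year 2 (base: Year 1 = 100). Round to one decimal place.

122.6

Laspeyres price index uses base-period quantities as weights.
ΣP(Year 2)·Q(Year 1) = 3×150 + 2×93 + 42×34 + 7×13 + 5×110 + 42×21 = 450 + 186 + 1428 + 91 + 550 + 882 = 3587
ΣP(Year 1)·Q(Year 1) = 2×150 + 3×93 + 30×34 + 10×13 + 4×110 + 36×21 = 300 + 279 + 1020 + 130 + 440 + 756 = 2925
Index = 3587 / 2925 × 100 = 122.6325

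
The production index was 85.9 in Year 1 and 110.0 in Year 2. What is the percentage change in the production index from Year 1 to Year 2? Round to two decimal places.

Change = (110.0 − 85.9) / 85.9 × 100
       = 24.1 / 85.9 × 100 = 28.0559%

28.06%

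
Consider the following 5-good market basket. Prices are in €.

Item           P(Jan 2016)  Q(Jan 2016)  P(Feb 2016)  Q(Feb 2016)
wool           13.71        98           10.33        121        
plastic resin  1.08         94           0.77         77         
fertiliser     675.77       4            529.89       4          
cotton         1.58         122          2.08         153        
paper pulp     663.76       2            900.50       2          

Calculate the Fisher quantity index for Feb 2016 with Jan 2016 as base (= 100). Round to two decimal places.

Laspeyres component (base-period weights):
ΣP(Jan 2016)Q(Feb 2016) = 13.71×121 + 1.08×77 + 675.77×4 + 1.58×153 + 663.76×2 = 1658.91 + 83.16 + 2703.08 + 241.74 + 1327.52 = 6014.41
ΣP(Jan 2016)Q(Jan 2016) = 13.71×98 + 1.08×94 + 675.77×4 + 1.58×122 + 663.76×2 = 1343.58 + 101.52 + 2703.08 + 192.76 + 1327.52 = 5668.46
L = 6014.41 / 5668.46 × 100 = 106.1031
Paasche component (current-period weights):
ΣP(Feb 2016)Q(Feb 2016) = 10.33×121 + 0.77×77 + 529.89×4 + 2.08×153 + 900.50×2 = 1249.93 + 59.29 + 2119.56 + 318.24 + 1801 = 5548.02
ΣP(Feb 2016)Q(Jan 2016) = 10.33×98 + 0.77×94 + 529.89×4 + 2.08×122 + 900.50×2 = 1012.34 + 72.38 + 2119.56 + 253.76 + 1801 = 5259.04
P = 5548.02 / 5259.04 × 100 = 105.4949
Fisher = √(L × P) = √(106.1031 × 105.4949) = 105.7986

105.80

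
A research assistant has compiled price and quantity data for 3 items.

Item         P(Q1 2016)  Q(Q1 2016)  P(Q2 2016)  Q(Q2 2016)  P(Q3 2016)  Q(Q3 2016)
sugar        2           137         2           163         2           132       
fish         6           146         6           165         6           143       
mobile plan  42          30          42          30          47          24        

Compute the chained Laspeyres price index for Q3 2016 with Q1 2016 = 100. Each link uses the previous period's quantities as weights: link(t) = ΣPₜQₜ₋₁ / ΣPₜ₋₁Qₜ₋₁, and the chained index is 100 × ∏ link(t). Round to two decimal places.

Link Q1 2016→Q2 2016:
ΣP(Q2 2016)Q(Q1 2016) = 2×137 + 6×146 + 42×30 = 274 + 876 + 1260 = 2410
ΣP(Q1 2016)Q(Q1 2016) = 2×137 + 6×146 + 42×30 = 274 + 876 + 1260 = 2410
link = 2410/2410 = 1.000000
Link Q2 2016→Q3 2016:
ΣP(Q3 2016)Q(Q2 2016) = 2×163 + 6×165 + 47×30 = 326 + 990 + 1410 = 2726
ΣP(Q2 2016)Q(Q2 2016) = 2×163 + 6×165 + 42×30 = 326 + 990 + 1260 = 2576
link = 2726/2576 = 1.058230
Chained index = 100 × 1.000000 × 1.058230 = 105.8230

105.82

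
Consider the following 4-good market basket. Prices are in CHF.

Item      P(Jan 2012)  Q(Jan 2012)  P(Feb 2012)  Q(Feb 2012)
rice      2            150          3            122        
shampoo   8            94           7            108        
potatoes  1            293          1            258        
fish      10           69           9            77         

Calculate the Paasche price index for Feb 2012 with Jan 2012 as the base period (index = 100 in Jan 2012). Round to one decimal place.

97.1

Paasche price index uses current-period quantities as weights.
ΣP(Feb 2012)·Q(Feb 2012) = 3×122 + 7×108 + 1×258 + 9×77 = 366 + 756 + 258 + 693 = 2073
ΣP(Jan 2012)·Q(Feb 2012) = 2×122 + 8×108 + 1×258 + 10×77 = 244 + 864 + 258 + 770 = 2136
Index = 2073 / 2136 × 100 = 97.0506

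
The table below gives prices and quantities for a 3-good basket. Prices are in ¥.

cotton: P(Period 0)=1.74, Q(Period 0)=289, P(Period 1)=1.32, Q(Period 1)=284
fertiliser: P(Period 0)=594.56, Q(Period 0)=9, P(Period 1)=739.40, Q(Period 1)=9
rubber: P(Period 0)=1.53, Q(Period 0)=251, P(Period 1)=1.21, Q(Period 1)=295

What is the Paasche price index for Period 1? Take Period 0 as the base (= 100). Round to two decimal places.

117.31

Paasche price index uses current-period quantities as weights.
ΣP(Period 1)·Q(Period 1) = 1.32×284 + 739.40×9 + 1.21×295 = 374.88 + 6654.6 + 356.95 = 7386.43
ΣP(Period 0)·Q(Period 1) = 1.74×284 + 594.56×9 + 1.53×295 = 494.16 + 5351.04 + 451.35 = 6296.55
Index = 7386.43 / 6296.55 × 100 = 117.3092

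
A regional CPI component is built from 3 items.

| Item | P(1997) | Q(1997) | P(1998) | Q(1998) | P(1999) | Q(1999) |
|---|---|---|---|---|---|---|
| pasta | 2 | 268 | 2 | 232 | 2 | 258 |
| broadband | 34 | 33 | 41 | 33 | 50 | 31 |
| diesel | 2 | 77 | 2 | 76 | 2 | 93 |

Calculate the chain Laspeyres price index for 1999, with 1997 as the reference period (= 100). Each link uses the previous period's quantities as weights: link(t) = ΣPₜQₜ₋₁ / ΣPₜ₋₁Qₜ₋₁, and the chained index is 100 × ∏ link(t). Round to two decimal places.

129.76

Link 1997→1998:
ΣP(1998)Q(1997) = 2×268 + 41×33 + 2×77 = 536 + 1353 + 154 = 2043
ΣP(1997)Q(1997) = 2×268 + 34×33 + 2×77 = 536 + 1122 + 154 = 1812
link = 2043/1812 = 1.127483
Link 1998→1999:
ΣP(1999)Q(1998) = 2×232 + 50×33 + 2×76 = 464 + 1650 + 152 = 2266
ΣP(1998)Q(1998) = 2×232 + 41×33 + 2×76 = 464 + 1353 + 152 = 1969
link = 2266/1969 = 1.150838
Chained index = 100 × 1.127483 × 1.150838 = 129.7551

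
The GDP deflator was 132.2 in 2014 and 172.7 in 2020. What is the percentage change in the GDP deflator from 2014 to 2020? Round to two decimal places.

Change = (172.7 − 132.2) / 132.2 × 100
       = 40.5 / 132.2 × 100 = 30.6354%

30.64%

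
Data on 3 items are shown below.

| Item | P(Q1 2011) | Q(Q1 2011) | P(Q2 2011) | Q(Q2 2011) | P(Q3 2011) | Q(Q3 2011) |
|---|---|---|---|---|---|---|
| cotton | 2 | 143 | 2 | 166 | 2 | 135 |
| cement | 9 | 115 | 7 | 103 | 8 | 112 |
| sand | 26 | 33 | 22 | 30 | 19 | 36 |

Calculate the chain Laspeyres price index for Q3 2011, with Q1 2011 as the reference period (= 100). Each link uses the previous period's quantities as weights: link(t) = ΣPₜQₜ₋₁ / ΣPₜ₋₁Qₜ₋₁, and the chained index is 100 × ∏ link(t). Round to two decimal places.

84.02

Link Q1 2011→Q2 2011:
ΣP(Q2 2011)Q(Q1 2011) = 2×143 + 7×115 + 22×33 = 286 + 805 + 726 = 1817
ΣP(Q1 2011)Q(Q1 2011) = 2×143 + 9×115 + 26×33 = 286 + 1035 + 858 = 2179
link = 1817/2179 = 0.833869
Link Q2 2011→Q3 2011:
ΣP(Q3 2011)Q(Q2 2011) = 2×166 + 8×103 + 19×30 = 332 + 824 + 570 = 1726
ΣP(Q2 2011)Q(Q2 2011) = 2×166 + 7×103 + 22×30 = 332 + 721 + 660 = 1713
link = 1726/1713 = 1.007589
Chained index = 100 × 0.833869 × 1.007589 = 84.0197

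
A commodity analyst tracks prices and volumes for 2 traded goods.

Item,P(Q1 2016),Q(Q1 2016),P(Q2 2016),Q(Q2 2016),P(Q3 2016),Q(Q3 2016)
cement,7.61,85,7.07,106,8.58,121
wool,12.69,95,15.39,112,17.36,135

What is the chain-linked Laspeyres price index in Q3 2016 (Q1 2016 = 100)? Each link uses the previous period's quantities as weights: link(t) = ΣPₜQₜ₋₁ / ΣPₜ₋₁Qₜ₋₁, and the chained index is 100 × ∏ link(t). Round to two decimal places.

Link Q1 2016→Q2 2016:
ΣP(Q2 2016)Q(Q1 2016) = 7.07×85 + 15.39×95 = 600.95 + 1462.05 = 2063
ΣP(Q1 2016)Q(Q1 2016) = 7.61×85 + 12.69×95 = 646.85 + 1205.55 = 1852.4
link = 2063/1852.4 = 1.113690
Link Q2 2016→Q3 2016:
ΣP(Q3 2016)Q(Q2 2016) = 8.58×106 + 17.36×112 = 909.48 + 1944.32 = 2853.8
ΣP(Q2 2016)Q(Q2 2016) = 7.07×106 + 15.39×112 = 749.42 + 1723.68 = 2473.1
link = 2853.8/2473.1 = 1.153936
Chained index = 100 × 1.113690 × 1.153936 = 128.5128

128.51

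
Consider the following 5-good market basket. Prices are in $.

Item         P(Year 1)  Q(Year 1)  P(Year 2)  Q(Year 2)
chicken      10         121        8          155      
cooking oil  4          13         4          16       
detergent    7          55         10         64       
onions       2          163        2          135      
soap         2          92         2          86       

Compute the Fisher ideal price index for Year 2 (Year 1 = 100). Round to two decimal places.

Laspeyres component (base-period weights):
ΣP(Year 2)Q(Year 1) = 8×121 + 4×13 + 10×55 + 2×163 + 2×92 = 968 + 52 + 550 + 326 + 184 = 2080
ΣP(Year 1)Q(Year 1) = 10×121 + 4×13 + 7×55 + 2×163 + 2×92 = 1210 + 52 + 385 + 326 + 184 = 2157
L = 2080 / 2157 × 100 = 96.4302
Paasche component (current-period weights):
ΣP(Year 2)Q(Year 2) = 8×155 + 4×16 + 10×64 + 2×135 + 2×86 = 1240 + 64 + 640 + 270 + 172 = 2386
ΣP(Year 1)Q(Year 2) = 10×155 + 4×16 + 7×64 + 2×135 + 2×86 = 1550 + 64 + 448 + 270 + 172 = 2504
P = 2386 / 2504 × 100 = 95.2875
Fisher = √(L × P) = √(96.4302 × 95.2875) = 95.8572

95.86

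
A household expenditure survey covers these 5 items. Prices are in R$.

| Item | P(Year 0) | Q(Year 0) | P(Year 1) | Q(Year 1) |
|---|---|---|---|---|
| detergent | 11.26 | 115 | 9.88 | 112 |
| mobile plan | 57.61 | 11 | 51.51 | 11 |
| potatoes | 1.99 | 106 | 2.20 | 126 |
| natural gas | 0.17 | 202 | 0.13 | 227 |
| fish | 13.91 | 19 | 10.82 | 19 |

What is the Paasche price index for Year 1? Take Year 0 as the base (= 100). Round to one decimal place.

Paasche price index uses current-period quantities as weights.
ΣP(Year 1)·Q(Year 1) = 9.88×112 + 51.51×11 + 2.20×126 + 0.13×227 + 10.82×19 = 1106.56 + 566.61 + 277.2 + 29.51 + 205.58 = 2185.46
ΣP(Year 0)·Q(Year 1) = 11.26×112 + 57.61×11 + 1.99×126 + 0.17×227 + 13.91×19 = 1261.12 + 633.71 + 250.74 + 38.59 + 264.29 = 2448.45
Index = 2185.46 / 2448.45 × 100 = 89.2589

89.3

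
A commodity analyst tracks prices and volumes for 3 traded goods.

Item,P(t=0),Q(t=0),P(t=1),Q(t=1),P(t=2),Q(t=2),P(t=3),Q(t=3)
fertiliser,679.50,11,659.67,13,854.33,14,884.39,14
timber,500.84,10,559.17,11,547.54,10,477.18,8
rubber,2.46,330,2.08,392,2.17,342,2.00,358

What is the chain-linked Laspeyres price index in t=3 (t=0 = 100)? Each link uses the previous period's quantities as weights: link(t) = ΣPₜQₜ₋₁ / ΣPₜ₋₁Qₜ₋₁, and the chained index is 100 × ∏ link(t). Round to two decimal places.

115.56

Link t=0→t=1:
ΣP(t=1)Q(t=0) = 659.67×11 + 559.17×10 + 2.08×330 = 7256.37 + 5591.7 + 686.4 = 13534.47
ΣP(t=0)Q(t=0) = 679.50×11 + 500.84×10 + 2.46×330 = 7474.5 + 5008.4 + 811.8 = 13294.7
link = 13534.47/13294.7 = 1.018035
Link t=1→t=2:
ΣP(t=2)Q(t=1) = 854.33×13 + 547.54×11 + 2.17×392 = 11106.29 + 6022.94 + 850.64 = 17979.87
ΣP(t=1)Q(t=1) = 659.67×13 + 559.17×11 + 2.08×392 = 8575.71 + 6150.87 + 815.36 = 15541.94
link = 17979.87/15541.94 = 1.156861
Link t=2→t=3:
ΣP(t=3)Q(t=2) = 884.39×14 + 477.18×10 + 2.00×342 = 12381.46 + 4771.8 + 684 = 17837.26
ΣP(t=2)Q(t=2) = 854.33×14 + 547.54×10 + 2.17×342 = 11960.62 + 5475.4 + 742.14 = 18178.16
link = 17837.26/18178.16 = 0.981247
Chained index = 100 × 1.018035 × 1.156861 × 0.981247 = 115.5639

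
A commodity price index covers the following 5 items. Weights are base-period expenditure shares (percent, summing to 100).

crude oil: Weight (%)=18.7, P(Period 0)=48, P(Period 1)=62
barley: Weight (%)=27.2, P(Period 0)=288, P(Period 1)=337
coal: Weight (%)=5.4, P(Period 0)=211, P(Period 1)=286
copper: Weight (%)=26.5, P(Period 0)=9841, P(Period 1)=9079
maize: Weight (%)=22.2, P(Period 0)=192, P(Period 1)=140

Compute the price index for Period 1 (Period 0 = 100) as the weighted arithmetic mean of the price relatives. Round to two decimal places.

crude oil: 18.7 × (62/48) = 18.7 × 1.291667 = 24.1542
barley: 27.2 × (337/288) = 27.2 × 1.170139 = 31.8278
coal: 5.4 × (286/211) = 5.4 × 1.355450 = 7.3194
copper: 26.5 × (9079/9841) = 26.5 × 0.922569 = 24.4481
maize: 22.2 × (140/192) = 22.2 × 0.729167 = 16.1875
Index = Σ wᵢ·(p₁ᵢ/p₀ᵢ) = 24.1542 + 31.8278 + 7.3194 + 24.4481 + 16.1875 = 103.9370

103.94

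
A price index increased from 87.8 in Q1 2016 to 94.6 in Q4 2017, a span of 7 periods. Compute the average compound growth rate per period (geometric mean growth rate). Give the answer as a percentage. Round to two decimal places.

Growth factor = (94.6/87.8)^(1/7) = (1.077449)^(1/7) = 1.010714
Growth rate = 1.010714 − 1 = 0.010714 = 1.0714%

1.07%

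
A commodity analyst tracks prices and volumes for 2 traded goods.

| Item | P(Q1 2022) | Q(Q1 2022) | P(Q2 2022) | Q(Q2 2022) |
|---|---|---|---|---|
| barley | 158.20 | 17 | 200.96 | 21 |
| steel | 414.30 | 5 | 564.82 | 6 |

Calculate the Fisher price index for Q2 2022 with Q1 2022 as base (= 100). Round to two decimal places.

131.04

Laspeyres component (base-period weights):
ΣP(Q2 2022)Q(Q1 2022) = 200.96×17 + 564.82×5 = 3416.32 + 2824.1 = 6240.42
ΣP(Q1 2022)Q(Q1 2022) = 158.20×17 + 414.30×5 = 2689.4 + 2071.5 = 4760.9
L = 6240.42 / 4760.9 × 100 = 131.0765
Paasche component (current-period weights):
ΣP(Q2 2022)Q(Q2 2022) = 200.96×21 + 564.82×6 = 4220.16 + 3388.92 = 7609.08
ΣP(Q1 2022)Q(Q2 2022) = 158.20×21 + 414.30×6 = 3322.2 + 2485.8 = 5808
P = 7609.08 / 5808 × 100 = 131.0103
Fisher = √(L × P) = √(131.0765 × 131.0103) = 131.0434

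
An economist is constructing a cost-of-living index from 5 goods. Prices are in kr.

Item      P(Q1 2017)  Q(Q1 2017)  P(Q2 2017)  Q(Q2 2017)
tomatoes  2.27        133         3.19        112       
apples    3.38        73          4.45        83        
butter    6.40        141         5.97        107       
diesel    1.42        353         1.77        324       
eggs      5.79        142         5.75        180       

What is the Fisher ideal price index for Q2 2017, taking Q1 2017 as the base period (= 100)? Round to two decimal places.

109.27

Laspeyres component (base-period weights):
ΣP(Q2 2017)Q(Q1 2017) = 3.19×133 + 4.45×73 + 5.97×141 + 1.77×353 + 5.75×142 = 424.27 + 324.85 + 841.77 + 624.81 + 816.5 = 3032.2
ΣP(Q1 2017)Q(Q1 2017) = 2.27×133 + 3.38×73 + 6.40×141 + 1.42×353 + 5.79×142 = 301.91 + 246.74 + 902.4 + 501.26 + 822.18 = 2774.49
L = 3032.2 / 2774.49 × 100 = 109.2886
Paasche component (current-period weights):
ΣP(Q2 2017)Q(Q2 2017) = 3.19×112 + 4.45×83 + 5.97×107 + 1.77×324 + 5.75×180 = 357.28 + 369.35 + 638.79 + 573.48 + 1035 = 2973.9
ΣP(Q1 2017)Q(Q2 2017) = 2.27×112 + 3.38×83 + 6.40×107 + 1.42×324 + 5.79×180 = 254.24 + 280.54 + 684.8 + 460.08 + 1042.2 = 2721.86
P = 2973.9 / 2721.86 × 100 = 109.2598
Fisher = √(L × P) = √(109.2886 × 109.2598) = 109.2742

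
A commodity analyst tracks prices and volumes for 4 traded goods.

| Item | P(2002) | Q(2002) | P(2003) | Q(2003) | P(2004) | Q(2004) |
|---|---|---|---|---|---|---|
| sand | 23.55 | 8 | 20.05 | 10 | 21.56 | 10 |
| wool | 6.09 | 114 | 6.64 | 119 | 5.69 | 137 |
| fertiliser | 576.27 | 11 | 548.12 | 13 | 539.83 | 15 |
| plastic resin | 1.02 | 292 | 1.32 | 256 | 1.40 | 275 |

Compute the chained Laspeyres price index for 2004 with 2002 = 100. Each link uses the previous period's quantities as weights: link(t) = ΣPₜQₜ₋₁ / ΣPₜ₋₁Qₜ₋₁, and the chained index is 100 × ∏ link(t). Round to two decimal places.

95.37

Link 2002→2003:
ΣP(2003)Q(2002) = 20.05×8 + 6.64×114 + 548.12×11 + 1.32×292 = 160.4 + 756.96 + 6029.32 + 385.44 = 7332.12
ΣP(2002)Q(2002) = 23.55×8 + 6.09×114 + 576.27×11 + 1.02×292 = 188.4 + 694.26 + 6338.97 + 297.84 = 7519.47
link = 7332.12/7519.47 = 0.975085
Link 2003→2004:
ΣP(2004)Q(2003) = 21.56×10 + 5.69×119 + 539.83×13 + 1.40×256 = 215.6 + 677.11 + 7017.79 + 358.4 = 8268.9
ΣP(2003)Q(2003) = 20.05×10 + 6.64×119 + 548.12×13 + 1.32×256 = 200.5 + 790.16 + 7125.56 + 337.92 = 8454.14
link = 8268.9/8454.14 = 0.978089
Chained index = 100 × 0.975085 × 0.978089 = 95.3719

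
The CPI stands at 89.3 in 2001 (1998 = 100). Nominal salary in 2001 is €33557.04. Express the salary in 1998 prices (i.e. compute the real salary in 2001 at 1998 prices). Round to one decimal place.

Real = Nominal ÷ (Index/100) = 33557.04 ÷ (89.3/100)
     = 33557.04 ÷ 0.893 = 37577.8723

37577.9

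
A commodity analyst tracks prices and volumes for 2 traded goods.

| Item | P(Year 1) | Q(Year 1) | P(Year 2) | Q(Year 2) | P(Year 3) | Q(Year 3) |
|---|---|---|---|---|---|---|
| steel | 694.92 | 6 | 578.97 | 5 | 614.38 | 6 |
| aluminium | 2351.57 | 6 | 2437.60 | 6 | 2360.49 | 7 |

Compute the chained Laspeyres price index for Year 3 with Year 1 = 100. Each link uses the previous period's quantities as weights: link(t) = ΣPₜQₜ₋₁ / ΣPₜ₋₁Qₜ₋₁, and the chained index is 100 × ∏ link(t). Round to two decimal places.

Link Year 1→Year 2:
ΣP(Year 2)Q(Year 1) = 578.97×6 + 2437.60×6 = 3473.82 + 14625.6 = 18099.42
ΣP(Year 1)Q(Year 1) = 694.92×6 + 2351.57×6 = 4169.52 + 14109.42 = 18278.94
link = 18099.42/18278.94 = 0.990179
Link Year 2→Year 3:
ΣP(Year 3)Q(Year 2) = 614.38×5 + 2360.49×6 = 3071.9 + 14162.94 = 17234.84
ΣP(Year 2)Q(Year 2) = 578.97×5 + 2437.60×6 = 2894.85 + 14625.6 = 17520.45
link = 17234.84/17520.45 = 0.983698
Chained index = 100 × 0.990179 × 0.983698 = 97.4037

97.40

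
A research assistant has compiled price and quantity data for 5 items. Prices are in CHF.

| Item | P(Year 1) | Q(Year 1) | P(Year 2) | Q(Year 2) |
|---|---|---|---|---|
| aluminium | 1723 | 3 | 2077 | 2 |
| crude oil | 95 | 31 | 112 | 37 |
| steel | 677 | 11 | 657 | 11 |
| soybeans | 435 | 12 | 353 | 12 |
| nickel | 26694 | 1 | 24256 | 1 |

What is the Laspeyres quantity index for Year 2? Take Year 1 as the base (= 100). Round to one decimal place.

97.6

Laspeyres quantity index uses base-period prices as weights.
ΣP(Year 1)·Q(Year 2) = 1723×2 + 95×37 + 677×11 + 435×12 + 26694×1 = 3446 + 3515 + 7447 + 5220 + 26694 = 46322
ΣP(Year 1)·Q(Year 1) = 1723×3 + 95×31 + 677×11 + 435×12 + 26694×1 = 5169 + 2945 + 7447 + 5220 + 26694 = 47475
Index = 46322 / 47475 × 100 = 97.5714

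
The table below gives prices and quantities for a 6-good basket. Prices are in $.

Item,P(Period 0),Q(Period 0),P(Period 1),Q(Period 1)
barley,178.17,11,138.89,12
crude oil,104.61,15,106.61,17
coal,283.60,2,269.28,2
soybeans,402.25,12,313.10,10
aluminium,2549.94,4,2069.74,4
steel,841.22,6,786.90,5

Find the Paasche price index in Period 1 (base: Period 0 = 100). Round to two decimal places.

Paasche price index uses current-period quantities as weights.
ΣP(Period 1)·Q(Period 1) = 138.89×12 + 106.61×17 + 269.28×2 + 313.10×10 + 2069.74×4 + 786.90×5 = 1666.68 + 1812.37 + 538.56 + 3131 + 8278.96 + 3934.5 = 19362.07
ΣP(Period 0)·Q(Period 1) = 178.17×12 + 104.61×17 + 283.60×2 + 402.25×10 + 2549.94×4 + 841.22×5 = 2138.04 + 1778.37 + 567.2 + 4022.5 + 10199.76 + 4206.1 = 22911.97
Index = 19362.07 / 22911.97 × 100 = 84.5064

84.51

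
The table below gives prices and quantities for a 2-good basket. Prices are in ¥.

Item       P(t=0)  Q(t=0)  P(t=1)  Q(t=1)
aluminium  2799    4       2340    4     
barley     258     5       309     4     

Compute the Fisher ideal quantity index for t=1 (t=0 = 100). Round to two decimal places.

Laspeyres component (base-period weights):
ΣP(t=0)Q(t=1) = 2799×4 + 258×4 = 11196 + 1032 = 12228
ΣP(t=0)Q(t=0) = 2799×4 + 258×5 = 11196 + 1290 = 12486
L = 12228 / 12486 × 100 = 97.9337
Paasche component (current-period weights):
ΣP(t=1)Q(t=1) = 2340×4 + 309×4 = 9360 + 1236 = 10596
ΣP(t=1)Q(t=0) = 2340×4 + 309×5 = 9360 + 1545 = 10905
P = 10596 / 10905 × 100 = 97.1664
Fisher = √(L × P) = √(97.9337 × 97.1664) = 97.5493

97.55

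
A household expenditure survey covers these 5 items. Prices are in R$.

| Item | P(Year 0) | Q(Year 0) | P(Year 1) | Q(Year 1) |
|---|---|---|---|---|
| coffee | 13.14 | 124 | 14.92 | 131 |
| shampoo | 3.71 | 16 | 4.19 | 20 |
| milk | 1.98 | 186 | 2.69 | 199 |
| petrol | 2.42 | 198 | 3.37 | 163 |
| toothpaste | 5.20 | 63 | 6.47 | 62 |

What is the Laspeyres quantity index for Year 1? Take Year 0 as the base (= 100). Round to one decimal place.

Laspeyres quantity index uses base-period prices as weights.
ΣP(Year 0)·Q(Year 1) = 13.14×131 + 3.71×20 + 1.98×199 + 2.42×163 + 5.20×62 = 1721.34 + 74.2 + 394.02 + 394.46 + 322.4 = 2906.42
ΣP(Year 0)·Q(Year 0) = 13.14×124 + 3.71×16 + 1.98×186 + 2.42×198 + 5.20×63 = 1629.36 + 59.36 + 368.28 + 479.16 + 327.6 = 2863.76
Index = 2906.42 / 2863.76 × 100 = 101.4896

101.5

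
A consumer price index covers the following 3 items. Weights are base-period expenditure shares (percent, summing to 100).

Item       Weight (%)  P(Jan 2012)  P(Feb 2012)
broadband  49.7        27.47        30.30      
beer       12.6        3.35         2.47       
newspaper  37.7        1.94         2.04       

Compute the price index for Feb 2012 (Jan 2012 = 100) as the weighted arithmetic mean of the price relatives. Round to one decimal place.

103.8

broadband: 49.7 × (30.30/27.47) = 49.7 × 1.103021 = 54.8202
beer: 12.6 × (2.47/3.35) = 12.6 × 0.737313 = 9.2901
newspaper: 37.7 × (2.04/1.94) = 37.7 × 1.051546 = 39.6433
Index = Σ wᵢ·(p₁ᵢ/p₀ᵢ) = 54.8202 + 9.2901 + 39.6433 = 103.7536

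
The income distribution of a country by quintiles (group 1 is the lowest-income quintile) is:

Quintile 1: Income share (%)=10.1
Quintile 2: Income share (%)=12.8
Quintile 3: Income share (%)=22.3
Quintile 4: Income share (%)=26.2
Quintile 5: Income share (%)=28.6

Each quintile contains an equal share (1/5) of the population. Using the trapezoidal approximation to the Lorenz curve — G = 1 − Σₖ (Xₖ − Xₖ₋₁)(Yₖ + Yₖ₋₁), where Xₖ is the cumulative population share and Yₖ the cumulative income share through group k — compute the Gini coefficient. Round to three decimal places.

0.202

Cumulative income shares Yₖ: 0.1010, 0.2290, 0.4520, 0.7140, 1.0000
Σ (Xₖ−Xₖ₋₁)(Yₖ+Yₖ₋₁) = (1/5)(0.1010+0.0000) + (1/5)(0.2290+0.1010) + (1/5)(0.4520+0.2290) + (1/5)(0.7140+0.4520) + (1/5)(1.0000+0.7140)
  = 0.0202 + 0.0660 + 0.1362 + 0.2332 + 0.3428 = 0.7984
G = 1 − 0.7984 = 0.2016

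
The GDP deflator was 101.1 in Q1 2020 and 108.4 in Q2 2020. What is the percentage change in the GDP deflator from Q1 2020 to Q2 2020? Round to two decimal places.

7.22%

Change = (108.4 − 101.1) / 101.1 × 100
       = 7.3 / 101.1 × 100 = 7.2206%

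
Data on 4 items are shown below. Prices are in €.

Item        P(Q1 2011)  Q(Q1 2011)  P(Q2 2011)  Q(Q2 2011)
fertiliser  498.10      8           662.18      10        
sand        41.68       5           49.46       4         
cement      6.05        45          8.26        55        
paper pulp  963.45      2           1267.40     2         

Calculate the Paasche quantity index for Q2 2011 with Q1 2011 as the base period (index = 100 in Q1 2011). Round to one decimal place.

Paasche quantity index uses current-period prices as weights.
ΣP(Q2 2011)·Q(Q2 2011) = 662.18×10 + 49.46×4 + 8.26×55 + 1267.40×2 = 6621.8 + 197.84 + 454.3 + 2534.8 = 9808.74
ΣP(Q2 2011)·Q(Q1 2011) = 662.18×8 + 49.46×5 + 8.26×45 + 1267.40×2 = 5297.44 + 247.3 + 371.7 + 2534.8 = 8451.24
Index = 9808.74 / 8451.24 × 100 = 116.0627

116.1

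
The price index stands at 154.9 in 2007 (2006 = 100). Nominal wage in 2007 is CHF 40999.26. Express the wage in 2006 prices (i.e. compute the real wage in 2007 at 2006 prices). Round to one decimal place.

Real = Nominal ÷ (Index/100) = 40999.26 ÷ (154.9/100)
     = 40999.26 ÷ 1.549 = 26468.2117

26468.2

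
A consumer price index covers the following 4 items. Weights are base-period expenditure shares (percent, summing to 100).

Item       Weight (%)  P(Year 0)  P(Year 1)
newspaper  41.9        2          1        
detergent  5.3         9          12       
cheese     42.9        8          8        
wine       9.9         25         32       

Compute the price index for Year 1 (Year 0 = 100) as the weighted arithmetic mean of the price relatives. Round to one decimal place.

newspaper: 41.9 × (1/2) = 41.9 × 0.500000 = 20.9500
detergent: 5.3 × (12/9) = 5.3 × 1.333333 = 7.0667
cheese: 42.9 × (8/8) = 42.9 × 1.000000 = 42.9000
wine: 9.9 × (32/25) = 9.9 × 1.280000 = 12.6720
Index = Σ wᵢ·(p₁ᵢ/p₀ᵢ) = 20.9500 + 7.0667 + 42.9000 + 12.6720 = 83.5887

83.6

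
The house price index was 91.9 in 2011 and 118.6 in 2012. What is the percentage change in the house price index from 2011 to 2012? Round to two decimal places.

Change = (118.6 − 91.9) / 91.9 × 100
       = 26.7 / 91.9 × 100 = 29.0533%

29.05%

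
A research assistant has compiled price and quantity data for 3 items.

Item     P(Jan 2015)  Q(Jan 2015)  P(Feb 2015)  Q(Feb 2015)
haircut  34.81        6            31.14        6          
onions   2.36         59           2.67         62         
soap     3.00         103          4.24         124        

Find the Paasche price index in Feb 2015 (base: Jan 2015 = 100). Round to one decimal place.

Paasche price index uses current-period quantities as weights.
ΣP(Feb 2015)·Q(Feb 2015) = 31.14×6 + 2.67×62 + 4.24×124 = 186.84 + 165.54 + 525.76 = 878.14
ΣP(Jan 2015)·Q(Feb 2015) = 34.81×6 + 2.36×62 + 3.00×124 = 208.86 + 146.32 + 372 = 727.18
Index = 878.14 / 727.18 × 100 = 120.7596

120.8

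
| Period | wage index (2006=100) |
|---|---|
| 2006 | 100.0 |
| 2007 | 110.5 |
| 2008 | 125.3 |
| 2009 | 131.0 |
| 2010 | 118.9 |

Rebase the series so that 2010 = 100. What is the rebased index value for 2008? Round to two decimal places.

105.38

Rebased(2008) = 125.3 / 118.9 × 100 = 105.3827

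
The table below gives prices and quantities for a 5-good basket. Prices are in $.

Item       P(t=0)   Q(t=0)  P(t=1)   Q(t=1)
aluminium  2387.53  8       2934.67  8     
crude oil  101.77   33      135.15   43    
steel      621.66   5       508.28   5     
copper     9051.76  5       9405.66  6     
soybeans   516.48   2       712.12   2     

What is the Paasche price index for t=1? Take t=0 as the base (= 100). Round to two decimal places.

109.47

Paasche price index uses current-period quantities as weights.
ΣP(t=1)·Q(t=1) = 2934.67×8 + 135.15×43 + 508.28×5 + 9405.66×6 + 712.12×2 = 23477.36 + 5811.45 + 2541.4 + 56433.96 + 1424.24 = 89688.41
ΣP(t=0)·Q(t=1) = 2387.53×8 + 101.77×43 + 621.66×5 + 9051.76×6 + 516.48×2 = 19100.24 + 4376.11 + 3108.3 + 54310.56 + 1032.96 = 81928.17
Index = 89688.41 / 81928.17 × 100 = 109.4720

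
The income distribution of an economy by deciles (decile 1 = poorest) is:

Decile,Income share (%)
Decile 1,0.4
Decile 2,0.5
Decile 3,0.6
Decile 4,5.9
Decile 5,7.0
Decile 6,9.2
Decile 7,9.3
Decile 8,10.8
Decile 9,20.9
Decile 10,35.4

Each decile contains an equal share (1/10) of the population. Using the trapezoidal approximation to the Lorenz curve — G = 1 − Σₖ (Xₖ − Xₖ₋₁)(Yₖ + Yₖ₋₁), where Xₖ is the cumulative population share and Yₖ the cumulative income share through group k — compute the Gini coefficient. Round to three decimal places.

0.521

Cumulative income shares Yₖ: 0.0040, 0.0090, 0.0150, 0.0740, 0.1440, 0.2360, 0.3290, 0.4370, 0.6460, 1.0000
Σ (Xₖ−Xₖ₋₁)(Yₖ+Yₖ₋₁) = (1/10)(0.0040+0.0000) + (1/10)(0.0090+0.0040) + (1/10)(0.0150+0.0090) + (1/10)(0.0740+0.0150) + (1/10)(0.1440+0.0740) + (1/10)(0.2360+0.1440) + (1/10)(0.3290+0.2360) + (1/10)(0.4370+0.3290) + (1/10)(0.6460+0.4370) + (1/10)(1.0000+0.6460)
  = 0.0004 + 0.0013 + 0.0024 + 0.0089 + 0.0218 + 0.0380 + 0.0565 + 0.0766 + 0.1083 + 0.1646 = 0.4788
G = 1 − 0.4788 = 0.5212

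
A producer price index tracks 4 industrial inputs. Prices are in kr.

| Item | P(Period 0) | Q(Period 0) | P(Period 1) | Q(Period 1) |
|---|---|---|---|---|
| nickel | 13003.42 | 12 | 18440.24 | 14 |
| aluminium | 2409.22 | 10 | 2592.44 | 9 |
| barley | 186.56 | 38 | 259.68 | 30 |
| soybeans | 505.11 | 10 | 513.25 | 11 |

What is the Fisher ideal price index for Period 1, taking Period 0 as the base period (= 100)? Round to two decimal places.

136.81

Laspeyres component (base-period weights):
ΣP(Period 1)Q(Period 0) = 18440.24×12 + 2592.44×10 + 259.68×38 + 513.25×10 = 221282.88 + 25924.4 + 9867.84 + 5132.5 = 262207.62
ΣP(Period 0)Q(Period 0) = 13003.42×12 + 2409.22×10 + 186.56×38 + 505.11×10 = 156041.04 + 24092.2 + 7089.28 + 5051.1 = 192273.62
L = 262207.62 / 192273.62 × 100 = 136.3721
Paasche component (current-period weights):
ΣP(Period 1)Q(Period 1) = 18440.24×14 + 2592.44×9 + 259.68×30 + 513.25×11 = 258163.36 + 23331.96 + 7790.4 + 5645.75 = 294931.47
ΣP(Period 0)Q(Period 1) = 13003.42×14 + 2409.22×9 + 186.56×30 + 505.11×11 = 182047.88 + 21682.98 + 5596.8 + 5556.21 = 214883.87
P = 294931.47 / 214883.87 × 100 = 137.2516
Fisher = √(L × P) = √(136.3721 × 137.2516) = 136.8111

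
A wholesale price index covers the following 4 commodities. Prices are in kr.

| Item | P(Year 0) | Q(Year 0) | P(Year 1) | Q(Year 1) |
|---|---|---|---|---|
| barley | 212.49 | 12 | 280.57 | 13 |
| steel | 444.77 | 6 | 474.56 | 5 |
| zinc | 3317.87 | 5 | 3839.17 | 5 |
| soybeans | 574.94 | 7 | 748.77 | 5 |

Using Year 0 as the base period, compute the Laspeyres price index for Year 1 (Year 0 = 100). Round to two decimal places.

Laspeyres price index uses base-period quantities as weights.
ΣP(Year 1)·Q(Year 0) = 280.57×12 + 474.56×6 + 3839.17×5 + 748.77×7 = 3366.84 + 2847.36 + 19195.85 + 5241.39 = 30651.44
ΣP(Year 0)·Q(Year 0) = 212.49×12 + 444.77×6 + 3317.87×5 + 574.94×7 = 2549.88 + 2668.62 + 16589.35 + 4024.58 = 25832.43
Index = 30651.44 / 25832.43 × 100 = 118.6549

118.65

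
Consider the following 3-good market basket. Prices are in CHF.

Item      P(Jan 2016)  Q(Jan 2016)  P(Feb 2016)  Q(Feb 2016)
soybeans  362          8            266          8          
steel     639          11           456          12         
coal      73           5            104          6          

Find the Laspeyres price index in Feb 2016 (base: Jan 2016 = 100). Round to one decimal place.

74.5

Laspeyres price index uses base-period quantities as weights.
ΣP(Feb 2016)·Q(Jan 2016) = 266×8 + 456×11 + 104×5 = 2128 + 5016 + 520 = 7664
ΣP(Jan 2016)·Q(Jan 2016) = 362×8 + 639×11 + 73×5 = 2896 + 7029 + 365 = 10290
Index = 7664 / 10290 × 100 = 74.4801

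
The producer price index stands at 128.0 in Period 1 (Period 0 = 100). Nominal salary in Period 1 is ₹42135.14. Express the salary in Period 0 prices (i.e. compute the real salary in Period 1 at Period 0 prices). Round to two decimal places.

32918.08

Real = Nominal ÷ (Index/100) = 42135.14 ÷ (128.0/100)
     = 42135.14 ÷ 1.280 = 32918.0781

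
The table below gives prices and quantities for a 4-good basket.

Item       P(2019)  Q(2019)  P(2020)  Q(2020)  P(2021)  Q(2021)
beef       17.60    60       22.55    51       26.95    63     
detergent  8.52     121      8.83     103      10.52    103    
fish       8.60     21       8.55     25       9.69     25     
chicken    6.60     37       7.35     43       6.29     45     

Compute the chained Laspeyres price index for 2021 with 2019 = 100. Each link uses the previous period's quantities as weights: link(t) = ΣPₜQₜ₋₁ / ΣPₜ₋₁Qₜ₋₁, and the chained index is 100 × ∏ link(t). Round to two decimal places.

Link 2019→2020:
ΣP(2020)Q(2019) = 22.55×60 + 8.83×121 + 8.55×21 + 7.35×37 = 1353 + 1068.43 + 179.55 + 271.95 = 2872.93
ΣP(2019)Q(2019) = 17.60×60 + 8.52×121 + 8.60×21 + 6.60×37 = 1056 + 1030.92 + 180.6 + 244.2 = 2511.72
link = 2872.93/2511.72 = 1.143810
Link 2020→2021:
ΣP(2021)Q(2020) = 26.95×51 + 10.52×103 + 9.69×25 + 6.29×43 = 1374.45 + 1083.56 + 242.25 + 270.47 = 2970.73
ΣP(2020)Q(2020) = 22.55×51 + 8.83×103 + 8.55×25 + 7.35×43 = 1150.05 + 909.49 + 213.75 + 316.05 = 2589.34
link = 2970.73/2589.34 = 1.147292
Chained index = 100 × 1.143810 × 1.147292 = 131.2284

131.23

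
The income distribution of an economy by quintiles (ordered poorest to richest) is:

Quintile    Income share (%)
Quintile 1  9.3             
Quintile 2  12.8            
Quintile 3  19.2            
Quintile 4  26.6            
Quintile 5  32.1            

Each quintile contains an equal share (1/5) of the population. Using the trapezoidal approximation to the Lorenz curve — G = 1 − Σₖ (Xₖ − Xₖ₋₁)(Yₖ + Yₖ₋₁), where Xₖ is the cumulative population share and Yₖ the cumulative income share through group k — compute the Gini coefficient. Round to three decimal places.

Cumulative income shares Yₖ: 0.0930, 0.2210, 0.4130, 0.6790, 1.0000
Σ (Xₖ−Xₖ₋₁)(Yₖ+Yₖ₋₁) = (1/5)(0.0930+0.0000) + (1/5)(0.2210+0.0930) + (1/5)(0.4130+0.2210) + (1/5)(0.6790+0.4130) + (1/5)(1.0000+0.6790)
  = 0.0186 + 0.0628 + 0.1268 + 0.2184 + 0.3358 = 0.7624
G = 1 − 0.7624 = 0.2376

0.238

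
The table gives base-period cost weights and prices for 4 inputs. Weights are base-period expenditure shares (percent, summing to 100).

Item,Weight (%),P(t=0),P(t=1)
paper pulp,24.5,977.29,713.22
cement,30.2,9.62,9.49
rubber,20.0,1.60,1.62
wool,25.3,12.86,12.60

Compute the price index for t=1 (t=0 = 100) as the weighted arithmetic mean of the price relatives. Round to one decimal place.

paper pulp: 24.5 × (713.22/977.29) = 24.5 × 0.729794 = 17.8799
cement: 30.2 × (9.49/9.62) = 30.2 × 0.986486 = 29.7919
rubber: 20.0 × (1.62/1.60) = 20.0 × 1.012500 = 20.2500
wool: 25.3 × (12.60/12.86) = 25.3 × 0.979782 = 24.7885
Index = Σ wᵢ·(p₁ᵢ/p₀ᵢ) = 17.8799 + 29.7919 + 20.2500 + 24.7885 = 92.7103

92.7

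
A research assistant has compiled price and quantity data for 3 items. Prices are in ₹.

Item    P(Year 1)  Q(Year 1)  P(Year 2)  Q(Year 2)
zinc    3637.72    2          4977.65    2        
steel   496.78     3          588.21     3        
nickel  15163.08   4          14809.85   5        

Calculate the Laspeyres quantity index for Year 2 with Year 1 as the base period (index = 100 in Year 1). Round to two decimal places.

Laspeyres quantity index uses base-period prices as weights.
ΣP(Year 1)·Q(Year 2) = 3637.72×2 + 496.78×3 + 15163.08×5 = 7275.44 + 1490.34 + 75815.4 = 84581.18
ΣP(Year 1)·Q(Year 1) = 3637.72×2 + 496.78×3 + 15163.08×4 = 7275.44 + 1490.34 + 60652.32 = 69418.1
Index = 84581.18 / 69418.1 × 100 = 121.8431

121.84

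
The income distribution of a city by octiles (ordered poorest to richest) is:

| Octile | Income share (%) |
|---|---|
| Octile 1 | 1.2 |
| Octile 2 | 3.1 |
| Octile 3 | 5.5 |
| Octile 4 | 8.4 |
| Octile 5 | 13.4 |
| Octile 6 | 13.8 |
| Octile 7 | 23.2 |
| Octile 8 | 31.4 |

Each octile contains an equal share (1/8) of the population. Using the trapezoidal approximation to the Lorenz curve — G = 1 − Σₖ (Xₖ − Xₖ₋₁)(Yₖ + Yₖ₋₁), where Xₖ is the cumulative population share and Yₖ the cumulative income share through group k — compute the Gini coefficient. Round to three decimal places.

Cumulative income shares Yₖ: 0.0120, 0.0430, 0.0980, 0.1820, 0.3160, 0.4540, 0.6860, 1.0000
Σ (Xₖ−Xₖ₋₁)(Yₖ+Yₖ₋₁) = (1/8)(0.0120+0.0000) + (1/8)(0.0430+0.0120) + (1/8)(0.0980+0.0430) + (1/8)(0.1820+0.0980) + (1/8)(0.3160+0.1820) + (1/8)(0.4540+0.3160) + (1/8)(0.6860+0.4540) + (1/8)(1.0000+0.6860)
  = 0.0015 + 0.0069 + 0.0176 + 0.0350 + 0.0622 + 0.0963 + 0.1425 + 0.2107 = 0.5727
G = 1 − 0.5727 = 0.4273

0.427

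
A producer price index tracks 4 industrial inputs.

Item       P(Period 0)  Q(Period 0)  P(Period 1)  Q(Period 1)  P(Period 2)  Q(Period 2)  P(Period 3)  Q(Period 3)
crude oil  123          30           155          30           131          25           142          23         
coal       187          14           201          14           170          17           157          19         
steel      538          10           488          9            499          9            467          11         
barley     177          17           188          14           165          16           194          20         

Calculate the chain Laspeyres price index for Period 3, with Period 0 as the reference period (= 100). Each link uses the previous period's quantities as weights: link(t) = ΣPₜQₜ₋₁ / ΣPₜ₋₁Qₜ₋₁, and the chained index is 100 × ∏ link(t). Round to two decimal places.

97.34

Link Period 0→Period 1:
ΣP(Period 1)Q(Period 0) = 155×30 + 201×14 + 488×10 + 188×17 = 4650 + 2814 + 4880 + 3196 = 15540
ΣP(Period 0)Q(Period 0) = 123×30 + 187×14 + 538×10 + 177×17 = 3690 + 2618 + 5380 + 3009 = 14697
link = 15540/14697 = 1.057359
Link Period 1→Period 2:
ΣP(Period 2)Q(Period 1) = 131×30 + 170×14 + 499×9 + 165×14 = 3930 + 2380 + 4491 + 2310 = 13111
ΣP(Period 1)Q(Period 1) = 155×30 + 201×14 + 488×9 + 188×14 = 4650 + 2814 + 4392 + 2632 = 14488
link = 13111/14488 = 0.904956
Link Period 2→Period 3:
ΣP(Period 3)Q(Period 2) = 142×25 + 157×17 + 467×9 + 194×16 = 3550 + 2669 + 4203 + 3104 = 13526
ΣP(Period 2)Q(Period 2) = 131×25 + 170×17 + 499×9 + 165×16 = 3275 + 2890 + 4491 + 2640 = 13296
link = 13526/13296 = 1.017298
Chained index = 100 × 1.057359 × 0.904956 × 1.017298 = 97.3415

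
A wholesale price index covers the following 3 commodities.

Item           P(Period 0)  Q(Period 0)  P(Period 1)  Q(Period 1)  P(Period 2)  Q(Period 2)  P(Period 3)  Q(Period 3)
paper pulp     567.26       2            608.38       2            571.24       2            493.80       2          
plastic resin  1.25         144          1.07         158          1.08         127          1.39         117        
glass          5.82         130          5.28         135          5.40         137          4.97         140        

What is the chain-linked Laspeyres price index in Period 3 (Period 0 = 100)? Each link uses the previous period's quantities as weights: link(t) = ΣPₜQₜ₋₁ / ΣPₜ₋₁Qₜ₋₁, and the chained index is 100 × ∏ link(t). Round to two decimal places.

88.31

Link Period 0→Period 1:
ΣP(Period 1)Q(Period 0) = 608.38×2 + 1.07×144 + 5.28×130 = 1216.76 + 154.08 + 686.4 = 2057.24
ΣP(Period 0)Q(Period 0) = 567.26×2 + 1.25×144 + 5.82×130 = 1134.52 + 180 + 756.6 = 2071.12
link = 2057.24/2071.12 = 0.993298
Link Period 1→Period 2:
ΣP(Period 2)Q(Period 1) = 571.24×2 + 1.08×158 + 5.40×135 = 1142.48 + 170.64 + 729 = 2042.12
ΣP(Period 1)Q(Period 1) = 608.38×2 + 1.07×158 + 5.28×135 = 1216.76 + 169.06 + 712.8 = 2098.62
link = 2042.12/2098.62 = 0.973078
Link Period 2→Period 3:
ΣP(Period 3)Q(Period 2) = 493.80×2 + 1.39×127 + 4.97×137 = 987.6 + 176.53 + 680.89 = 1845.02
ΣP(Period 2)Q(Period 2) = 571.24×2 + 1.08×127 + 5.40×137 = 1142.48 + 137.16 + 739.8 = 2019.44
link = 1845.02/2019.44 = 0.913630
Chained index = 100 × 0.993298 × 0.973078 × 0.913630 = 88.3074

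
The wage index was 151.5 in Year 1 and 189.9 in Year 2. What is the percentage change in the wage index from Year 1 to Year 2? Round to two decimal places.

25.35%

Change = (189.9 − 151.5) / 151.5 × 100
       = 38.4 / 151.5 × 100 = 25.3465%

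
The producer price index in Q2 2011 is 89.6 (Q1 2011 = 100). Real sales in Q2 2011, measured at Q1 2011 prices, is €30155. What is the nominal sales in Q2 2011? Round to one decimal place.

27018.9

Nominal = Real × (Index/100) = 30155 × (89.6/100)
        = 30155 × 0.896 = 27018.8800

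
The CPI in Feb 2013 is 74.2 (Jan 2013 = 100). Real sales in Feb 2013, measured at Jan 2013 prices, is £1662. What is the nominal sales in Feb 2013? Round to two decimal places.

1233.20

Nominal = Real × (Index/100) = 1662 × (74.2/100)
        = 1662 × 0.742 = 1233.2040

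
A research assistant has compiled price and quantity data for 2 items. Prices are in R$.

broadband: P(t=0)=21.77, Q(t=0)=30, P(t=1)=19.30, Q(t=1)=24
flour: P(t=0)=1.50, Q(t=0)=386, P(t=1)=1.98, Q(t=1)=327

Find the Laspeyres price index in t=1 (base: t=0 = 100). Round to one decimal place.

109.0

Laspeyres price index uses base-period quantities as weights.
ΣP(t=1)·Q(t=0) = 19.30×30 + 1.98×386 = 579 + 764.28 = 1343.28
ΣP(t=0)·Q(t=0) = 21.77×30 + 1.50×386 = 653.1 + 579 = 1232.1
Index = 1343.28 / 1232.1 × 100 = 109.0236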